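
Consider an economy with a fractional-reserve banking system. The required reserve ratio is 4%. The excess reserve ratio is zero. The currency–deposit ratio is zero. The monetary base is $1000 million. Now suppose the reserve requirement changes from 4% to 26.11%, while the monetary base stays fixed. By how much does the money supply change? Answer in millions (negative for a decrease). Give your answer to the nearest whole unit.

Initially m₁ = 1 / (0.04) = 25, so M₁ = 25 × 1000 = 25000 million.
After the change m₂ = 1 / (0.2611) ≈ 3.83, so M₂ = 3.83 × 1000 = 3830 million.
ΔM = M₂ − M₁ = 3830 − 25000 = -21170 million.

-21170 million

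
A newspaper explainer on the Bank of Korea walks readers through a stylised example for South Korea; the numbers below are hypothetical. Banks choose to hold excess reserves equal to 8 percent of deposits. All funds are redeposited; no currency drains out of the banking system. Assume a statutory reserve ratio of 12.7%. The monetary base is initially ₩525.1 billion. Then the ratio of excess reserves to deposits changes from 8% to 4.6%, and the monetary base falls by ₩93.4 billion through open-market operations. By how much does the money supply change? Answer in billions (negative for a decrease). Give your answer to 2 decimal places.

Before: m₁ = 1 / (0.127 + 0.08) ≈ 4.830918, MB₁ = 525.1, so M₁ = 4.830918 × 525.1 ≈ 2536.715 billion.
After: m₂ = 1 / (0.127 + 0.046) ≈ 5.780347, MB₂ = 525.1 − 93.4 = 431.7, so M₂ = 5.780347 × 431.7 ≈ 2495.3758 billion.
ΔM = M₂ − M₁ = 2495.3758 − 2536.715 = -41.3392 billion.

-41.34 billion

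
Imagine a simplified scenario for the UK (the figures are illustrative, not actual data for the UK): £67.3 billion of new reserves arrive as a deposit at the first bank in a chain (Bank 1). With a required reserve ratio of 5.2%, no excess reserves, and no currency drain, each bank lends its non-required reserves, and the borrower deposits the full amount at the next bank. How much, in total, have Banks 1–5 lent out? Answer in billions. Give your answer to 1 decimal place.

£287.5 billion

Bank i lends (1 − rr)^i of the original deposit: Bank 1 lends 67.3·0.9480 = 63.8004, Bank 2 lends 67.3·0.9480² ≈ 60.4828, and so on.
Summing a geometric series: total = 67.3·[0.9480·(1 − 0.9480^5) / (1 − 0.9480)] ≈ 287.5066 billion.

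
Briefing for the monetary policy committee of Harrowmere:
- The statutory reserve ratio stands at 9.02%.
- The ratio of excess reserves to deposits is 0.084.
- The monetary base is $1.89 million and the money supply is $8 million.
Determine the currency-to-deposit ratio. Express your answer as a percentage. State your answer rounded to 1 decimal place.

8.1%

Using m = M/MB = 8/1.89 ≈ 4.232804. From m = (1 + c)/(c + rr + e), rearranging gives 1 + c = m·(c + rr + e), so c·(1 − m) = m·(rr + e) − 1.
Hence c = [m·(rr + e) − 1]/(1 − m) = [4.232804 × (0.0902 + 0.084) − 1] / (1 − 4.232804) ≈ 0.081244.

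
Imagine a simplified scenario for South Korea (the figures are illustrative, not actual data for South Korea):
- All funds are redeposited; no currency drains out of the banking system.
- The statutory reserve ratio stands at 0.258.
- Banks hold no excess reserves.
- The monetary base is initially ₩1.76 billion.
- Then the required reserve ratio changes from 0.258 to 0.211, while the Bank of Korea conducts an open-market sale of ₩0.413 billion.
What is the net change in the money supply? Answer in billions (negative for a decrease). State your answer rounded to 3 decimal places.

Before: m₁ = 1 / (0.258) ≈ 3.87597, MB₁ = 1.76, so M₁ = 3.87597 × 1.76 ≈ 6.8217 billion.
After: m₂ = 1 / (0.211) ≈ 4.73934, MB₂ = 1.76 − 0.413 = 1.347, so M₂ = 4.73934 × 1.347 ≈ 6.3839 billion.
ΔM = M₂ − M₁ = 6.3839 − 6.8217 = -0.4378 billion.

-0.438 billion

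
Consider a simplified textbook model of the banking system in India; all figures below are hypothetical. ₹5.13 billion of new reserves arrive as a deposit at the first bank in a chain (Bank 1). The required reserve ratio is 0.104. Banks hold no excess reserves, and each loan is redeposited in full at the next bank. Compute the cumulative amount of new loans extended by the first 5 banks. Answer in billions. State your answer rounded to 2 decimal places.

Bank i lends (1 − rr)^i of the original deposit: Bank 1 lends 5.13·0.8960 ≈ 4.5965, Bank 2 lends 5.13·0.8960² ≈ 4.1184, and so on.
Summing a geometric series: total = 5.13·[0.8960·(1 − 0.8960^5) / (1 − 0.8960)] ≈ 18.6739 billion.

₹18.67 billion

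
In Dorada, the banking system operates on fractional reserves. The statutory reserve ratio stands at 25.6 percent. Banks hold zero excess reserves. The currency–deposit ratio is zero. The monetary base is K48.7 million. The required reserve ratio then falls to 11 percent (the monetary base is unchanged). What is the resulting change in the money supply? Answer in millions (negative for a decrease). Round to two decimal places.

K252.49 million

Initially m₁ = 1 / (0.256) = 3.90625, so M₁ = 3.90625 × 48.7 ≈ 190.2344 million.
After the change m₂ = 1 / (0.11) ≈ 9.09091, so M₂ = 9.09091 × 48.7 ≈ 442.7273 million.
ΔM = M₂ − M₁ = 442.7273 − 190.2344 = 252.4929 million.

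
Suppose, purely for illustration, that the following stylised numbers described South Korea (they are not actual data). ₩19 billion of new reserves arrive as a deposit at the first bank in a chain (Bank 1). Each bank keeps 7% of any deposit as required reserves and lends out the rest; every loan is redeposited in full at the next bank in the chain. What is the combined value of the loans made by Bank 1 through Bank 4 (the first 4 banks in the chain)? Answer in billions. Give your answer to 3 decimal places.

₩63.599 billion

Bank i lends (1 − rr)^i of the original deposit: Bank 1 lends 19·0.9300 = 17.6700, Bank 2 lends 19·0.9300² = 16.4331, and so on.
Summing a geometric series: total = 19·[0.9300·(1 − 0.9300^4) / (1 − 0.9300)] ≈ 63.5989 billion.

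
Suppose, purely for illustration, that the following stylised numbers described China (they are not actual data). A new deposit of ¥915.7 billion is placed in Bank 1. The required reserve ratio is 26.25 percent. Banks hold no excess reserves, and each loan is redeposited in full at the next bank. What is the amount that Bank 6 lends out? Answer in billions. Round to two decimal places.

¥147.34 billion

Each bank lends a fraction (1 − rr) = 0.7375 of the deposit it receives, so Bank 6 receives 915.7·0.7375^5 and lends 915.7·0.7375^6 ≈ 147.3416 billion.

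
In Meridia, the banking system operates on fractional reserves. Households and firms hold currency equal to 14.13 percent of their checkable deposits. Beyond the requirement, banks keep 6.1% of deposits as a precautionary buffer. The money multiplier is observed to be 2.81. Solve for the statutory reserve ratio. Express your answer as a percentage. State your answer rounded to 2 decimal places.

20.39%

Using m = 2.81. Since m = (1 + c)/(c + rr + e), the denominator satisfies c + rr + e = (1 + c)/m = (1 + 0.1413) / 2.81 ≈ 0.406157.
With c = 0.1413 and e = 0.061, the statutory reserve ratio is 0.406157 − 0.1413 − 0.061 = 0.203857.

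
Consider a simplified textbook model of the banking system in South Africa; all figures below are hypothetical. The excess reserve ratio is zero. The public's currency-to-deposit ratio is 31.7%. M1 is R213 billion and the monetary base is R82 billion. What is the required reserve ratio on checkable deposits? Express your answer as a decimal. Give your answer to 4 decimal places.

Using m = M/MB = 213/82 ≈ 2.597561. Since m = (1 + c)/(c + rr + e), the denominator satisfies c + rr + e = (1 + c)/m = (1 + 0.317) / 2.597561 ≈ 0.507014.
With c = 0.317 and e = 0, the required reserve ratio on checkable deposits is 0.507014 − 0.317 − 0 = 0.190014.

0.1900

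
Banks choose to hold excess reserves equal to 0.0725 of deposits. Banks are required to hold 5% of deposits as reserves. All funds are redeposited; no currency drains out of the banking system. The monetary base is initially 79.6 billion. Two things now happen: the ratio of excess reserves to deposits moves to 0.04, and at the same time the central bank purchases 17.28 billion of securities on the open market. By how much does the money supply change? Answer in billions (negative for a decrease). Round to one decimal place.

426.6 billion

Before: m₁ = 1 / (0.05 + 0.0725) ≈ 8.1633, MB₁ = 79.6, so M₁ = 8.1633 × 79.6 ≈ 649.7987 billion.
After: m₂ = 1 / (0.05 + 0.04) ≈ 11.1111, MB₂ = 79.6 + 17.28 = 96.88, so M₂ = 11.1111 × 96.88 ≈ 1076.4434 billion.
ΔM = M₂ − M₁ = 1076.4434 − 649.7987 = 426.6447 billion.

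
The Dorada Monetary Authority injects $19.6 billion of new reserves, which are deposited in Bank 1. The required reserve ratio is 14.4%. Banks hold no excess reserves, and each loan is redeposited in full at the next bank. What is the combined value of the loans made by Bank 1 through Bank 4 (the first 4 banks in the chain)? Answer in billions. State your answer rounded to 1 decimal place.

Bank i lends (1 − rr)^i of the original deposit: Bank 1 lends 19.6·0.8560 = 16.7776, Bank 2 lends 19.6·0.8560² ≈ 14.3616, and so on.
Summing a geometric series: total = 19.6·[0.8560·(1 − 0.8560^4) / (1 − 0.8560)] ≈ 53.9561 billion.

$54.0 billion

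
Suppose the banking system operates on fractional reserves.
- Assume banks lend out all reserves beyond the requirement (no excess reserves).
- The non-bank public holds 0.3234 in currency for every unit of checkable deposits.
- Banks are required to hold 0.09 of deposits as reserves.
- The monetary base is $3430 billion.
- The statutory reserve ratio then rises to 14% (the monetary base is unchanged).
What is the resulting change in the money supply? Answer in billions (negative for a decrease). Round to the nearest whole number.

Initially m₁ = (1 + 0.3234) / (0.09 + 0.3234) ≈ 3.20126, so M₁ = 3.20126 × 3430 = 10980.3218 billion.
After the change m₂ = (1 + 0.3234) / (0.14 + 0.3234) ≈ 2.85585, so M₂ = 2.85585 × 3430 = 9795.5655 billion.
ΔM = M₂ − M₁ = 9795.5655 − 10980.3218 = -1184.7563 billion.

-1185 billion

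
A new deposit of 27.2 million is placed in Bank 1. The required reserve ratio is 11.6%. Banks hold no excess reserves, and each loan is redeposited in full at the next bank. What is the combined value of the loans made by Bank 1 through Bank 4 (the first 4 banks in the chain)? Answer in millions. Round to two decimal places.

Bank i lends (1 − rr)^i of the original deposit: Bank 1 lends 27.2·0.8840 = 24.0448, Bank 2 lends 27.2·0.8840² ≈ 21.2556, and so on.
Summing a geometric series: total = 27.2·[0.8840·(1 − 0.8840^4) / (1 − 0.8840)] ≈ 80.7007 million.

80.70 million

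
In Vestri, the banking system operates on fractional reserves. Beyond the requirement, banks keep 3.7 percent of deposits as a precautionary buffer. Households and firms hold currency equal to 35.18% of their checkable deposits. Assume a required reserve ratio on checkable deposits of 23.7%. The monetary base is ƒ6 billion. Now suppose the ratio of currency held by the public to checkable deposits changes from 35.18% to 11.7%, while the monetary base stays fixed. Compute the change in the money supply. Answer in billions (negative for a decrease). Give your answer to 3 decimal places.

Initially m₁ = (1 + 0.3518) / (0.237 + 0.037 + 0.3518) ≈ 2.16012, so M₁ = 2.16012 × 6 ≈ 12.9607 billion.
After the change m₂ = (1 + 0.117) / (0.237 + 0.037 + 0.117) ≈ 2.85678, so M₂ = 2.85678 × 6 ≈ 17.1407 billion.
ΔM = M₂ − M₁ = 17.1407 − 12.9607 = 4.18 billion.

ƒ4.180 billion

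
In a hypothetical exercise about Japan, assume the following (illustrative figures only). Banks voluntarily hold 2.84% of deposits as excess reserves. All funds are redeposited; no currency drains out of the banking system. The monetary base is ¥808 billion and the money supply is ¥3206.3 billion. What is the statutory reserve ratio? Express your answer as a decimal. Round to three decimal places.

Using m = M/MB = 3206.3/808 ≈ 3.968193. Since m = (1 + c)/(c + rr + e), the denominator satisfies c + rr + e = (1 + c)/m = (1 + 0) / 3.968193 ≈ 0.252004.
With c = 0 and e = 0.0284, the statutory reserve ratio is 0.252004 − 0 − 0.0284 = 0.223604.

0.224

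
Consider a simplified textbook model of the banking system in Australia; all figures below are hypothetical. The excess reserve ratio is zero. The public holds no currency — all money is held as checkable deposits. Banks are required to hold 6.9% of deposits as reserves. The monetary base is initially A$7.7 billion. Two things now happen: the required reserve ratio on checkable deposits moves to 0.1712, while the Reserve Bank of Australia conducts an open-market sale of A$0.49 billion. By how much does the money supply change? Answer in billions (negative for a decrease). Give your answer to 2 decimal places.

-69.48 billion

Before: m₁ = 1 / (0.069) ≈ 14.4928, MB₁ = 7.7, so M₁ = 14.4928 × 7.7 ≈ 111.5946 billion.
After: m₂ = 1 / (0.1712) ≈ 5.8411, MB₂ = 7.7 − 0.49 = 7.21, so M₂ = 5.8411 × 7.21 ≈ 42.1143 billion.
ΔM = M₂ − M₁ = 42.1143 − 111.5946 = -69.4803 billion.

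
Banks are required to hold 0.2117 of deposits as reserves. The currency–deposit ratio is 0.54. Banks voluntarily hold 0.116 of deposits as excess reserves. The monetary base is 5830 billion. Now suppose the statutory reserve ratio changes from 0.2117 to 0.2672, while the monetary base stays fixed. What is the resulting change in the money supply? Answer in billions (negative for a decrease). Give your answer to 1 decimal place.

-622.0 billion

Initially m₁ = (1 + 0.54) / (0.2117 + 0.116 + 0.54) ≈ 1.774807, so M₁ = 1.774807 × 5830 ≈ 10347.1248 billion.
After the change m₂ = (1 + 0.54) / (0.2672 + 0.116 + 0.54) ≈ 1.668111, so M₂ = 1.668111 × 5830 ≈ 9725.0871 billion.
ΔM = M₂ − M₁ = 9725.0871 − 10347.1248 = -622.0377 billion.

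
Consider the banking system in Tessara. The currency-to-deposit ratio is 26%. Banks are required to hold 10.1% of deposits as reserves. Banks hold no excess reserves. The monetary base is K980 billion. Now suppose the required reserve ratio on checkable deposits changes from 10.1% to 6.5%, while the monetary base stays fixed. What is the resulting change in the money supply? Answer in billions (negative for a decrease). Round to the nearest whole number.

Initially m₁ = (1 + 0.26) / (0.101 + 0.26) ≈ 3.4903, so M₁ = 3.4903 × 980 = 3420.494 billion.
After the change m₂ = (1 + 0.26) / (0.065 + 0.26) ≈ 3.8769, so M₂ = 3.8769 × 980 = 3799.362 billion.
ΔM = M₂ − M₁ = 3799.362 − 3420.494 = 378.868 billion.

K379 billion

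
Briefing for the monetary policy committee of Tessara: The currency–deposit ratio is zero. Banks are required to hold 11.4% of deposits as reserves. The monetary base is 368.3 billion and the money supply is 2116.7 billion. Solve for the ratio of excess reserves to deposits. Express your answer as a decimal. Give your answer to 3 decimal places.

0.060

Using m = M/MB = 2116.7/368.3 ≈ 5.747217. Since m = (1 + c)/(c + rr + e), the denominator satisfies c + rr + e = (1 + c)/m = (1 + 0) / 5.747217 ≈ 0.173997.
With c = 0 and rr = 0.114, the ratio of excess reserves to deposits is 0.173997 − 0 − 0.114 = 0.059997.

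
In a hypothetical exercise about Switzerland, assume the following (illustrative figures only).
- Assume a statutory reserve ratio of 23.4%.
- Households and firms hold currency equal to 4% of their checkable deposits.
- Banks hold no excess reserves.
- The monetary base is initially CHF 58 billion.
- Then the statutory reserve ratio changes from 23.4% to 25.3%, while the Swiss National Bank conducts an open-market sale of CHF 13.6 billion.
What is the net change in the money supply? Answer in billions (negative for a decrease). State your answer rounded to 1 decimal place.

Before: m₁ = (1 + 0.04) / (0.234 + 0.04) ≈ 3.7956, MB₁ = 58, so M₁ = 3.7956 × 58 = 220.1448 billion.
After: m₂ = (1 + 0.04) / (0.253 + 0.04) ≈ 3.5495, MB₂ = 58 − 13.6 = 44.4, so M₂ = 3.5495 × 44.4 = 157.5978 billion.
ΔM = M₂ − M₁ = 157.5978 − 220.1448 = -62.547 billion.

-62.5 billion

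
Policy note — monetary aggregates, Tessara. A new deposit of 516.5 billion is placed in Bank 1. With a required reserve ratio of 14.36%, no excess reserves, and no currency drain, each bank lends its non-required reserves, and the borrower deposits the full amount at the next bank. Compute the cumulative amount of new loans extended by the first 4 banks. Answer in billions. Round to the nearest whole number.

Bank i lends (1 − rr)^i of the original deposit: Bank 1 lends 516.5·0.8564 = 442.3306, Bank 2 lends 516.5·0.8564² ≈ 378.8119, and so on.
Summing a geometric series: total = 516.5·[0.8564·(1 − 0.8564^4) / (1 − 0.8564)] ≈ 1423.3857 billion.

1423 billion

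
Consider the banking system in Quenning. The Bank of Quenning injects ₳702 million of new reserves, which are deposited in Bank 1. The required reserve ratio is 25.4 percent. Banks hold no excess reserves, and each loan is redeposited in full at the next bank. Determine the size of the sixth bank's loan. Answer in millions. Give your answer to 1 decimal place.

₳121.0 million

Each bank lends a fraction (1 − rr) = 0.7460 of the deposit it receives, so Bank 6 receives 702·0.7460^5 and lends 702·0.7460^6 ≈ 120.9957 million.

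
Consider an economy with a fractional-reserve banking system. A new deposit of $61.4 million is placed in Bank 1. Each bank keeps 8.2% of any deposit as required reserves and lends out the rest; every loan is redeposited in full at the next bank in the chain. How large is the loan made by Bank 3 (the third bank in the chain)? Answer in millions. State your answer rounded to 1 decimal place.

$47.5 million

Each bank lends a fraction (1 − rr) = 0.9180 of the deposit it receives, so Bank 3 receives 61.4·0.9180^2 and lends 61.4·0.9180^3 ≈ 47.5003 million.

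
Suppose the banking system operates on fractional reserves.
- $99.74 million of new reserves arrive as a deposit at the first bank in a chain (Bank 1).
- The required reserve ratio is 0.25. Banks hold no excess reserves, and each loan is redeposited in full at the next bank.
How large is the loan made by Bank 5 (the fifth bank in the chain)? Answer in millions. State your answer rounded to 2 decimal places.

Each bank lends a fraction (1 − rr) = 0.7500 of the deposit it receives, so Bank 5 receives 99.74·0.7500^4 and lends 99.74·0.7500^5 ≈ 23.6688 million.

$23.67 million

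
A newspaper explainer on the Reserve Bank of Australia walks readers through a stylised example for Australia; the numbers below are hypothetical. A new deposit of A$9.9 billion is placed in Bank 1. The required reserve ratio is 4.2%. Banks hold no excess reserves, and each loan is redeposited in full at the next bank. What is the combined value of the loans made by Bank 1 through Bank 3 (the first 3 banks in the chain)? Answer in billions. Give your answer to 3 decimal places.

Bank i lends (1 − rr)^i of the original deposit: Bank 1 lends 9.9·0.9580 = 9.4842, Bank 2 lends 9.9·0.9580² ≈ 9.0859, and so on.
Summing a geometric series: total = 9.9·[0.9580·(1 − 0.9580^3) / (1 − 0.9580)] ≈ 27.2743 billion.

A$27.274 billion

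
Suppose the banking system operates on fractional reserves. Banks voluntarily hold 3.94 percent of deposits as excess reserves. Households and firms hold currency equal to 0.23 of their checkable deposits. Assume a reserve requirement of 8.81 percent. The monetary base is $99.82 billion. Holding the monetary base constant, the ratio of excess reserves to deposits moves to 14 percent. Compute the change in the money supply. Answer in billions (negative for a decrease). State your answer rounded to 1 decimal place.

-75.4 billion

Initially m₁ = (1 + 0.23) / (0.0881 + 0.0394 + 0.23) ≈ 3.4406, so M₁ = 3.4406 × 99.82 ≈ 343.4407 billion.
After the change m₂ = (1 + 0.23) / (0.0881 + 0.14 + 0.23) ≈ 2.6850, so M₂ = 2.6850 × 99.82 = 268.0167 billion.
ΔM = M₂ − M₁ = 268.0167 − 343.4407 = -75.424 billion.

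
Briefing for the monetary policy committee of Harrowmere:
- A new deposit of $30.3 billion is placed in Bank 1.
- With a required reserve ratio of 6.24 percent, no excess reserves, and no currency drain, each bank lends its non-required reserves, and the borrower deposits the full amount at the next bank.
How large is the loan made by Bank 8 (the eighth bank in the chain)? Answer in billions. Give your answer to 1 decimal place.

Each bank lends a fraction (1 − rr) = 0.9376 of the deposit it receives, so Bank 8 receives 30.3·0.9376^7 and lends 30.3·0.9376^8 ≈ 18.0960 billion.

$18.1 billion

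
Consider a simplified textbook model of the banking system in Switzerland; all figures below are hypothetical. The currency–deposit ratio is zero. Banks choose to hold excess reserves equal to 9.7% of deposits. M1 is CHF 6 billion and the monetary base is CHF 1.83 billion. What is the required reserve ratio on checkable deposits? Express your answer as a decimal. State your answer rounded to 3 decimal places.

0.208

Using m = M/MB = 6/1.83 ≈ 3.278689. Since m = (1 + c)/(c + rr + e), the denominator satisfies c + rr + e = (1 + c)/m = (1 + 0) / 3.278689 ≈ 0.305000.
With c = 0 and e = 0.097, the required reserve ratio on checkable deposits is 0.305000 − 0 − 0.097 = 0.208.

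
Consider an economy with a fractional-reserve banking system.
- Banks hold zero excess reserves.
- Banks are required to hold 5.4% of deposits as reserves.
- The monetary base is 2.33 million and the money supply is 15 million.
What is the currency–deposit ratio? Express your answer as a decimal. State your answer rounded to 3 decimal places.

0.120

Using m = M/MB = 15/2.33 ≈ 6.437768. From m = (1 + c)/(c + rr + e), rearranging gives 1 + c = m·(c + rr + e), so c·(1 − m) = m·(rr + e) − 1.
Hence c = [m·(rr + e) − 1]/(1 − m) = [6.437768 × (0.054 + 0) − 1] / (1 − 6.437768) ≈ 0.119968.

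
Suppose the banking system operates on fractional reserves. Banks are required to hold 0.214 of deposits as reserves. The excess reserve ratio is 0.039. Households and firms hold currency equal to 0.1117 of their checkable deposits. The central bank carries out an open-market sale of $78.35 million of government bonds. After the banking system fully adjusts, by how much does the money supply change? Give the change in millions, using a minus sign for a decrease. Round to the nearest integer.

The money multiplier is m = (1 + c) / (rr + e + c) = (1 + 0.1117) / (0.214 + 0.039 + 0.1117) ≈ 3.0483.
The sale removes 78.35 million of base, so ΔM = m × ΔMB = 3.0483 × (−78.35) ≈ -238.8343 million.

-239 million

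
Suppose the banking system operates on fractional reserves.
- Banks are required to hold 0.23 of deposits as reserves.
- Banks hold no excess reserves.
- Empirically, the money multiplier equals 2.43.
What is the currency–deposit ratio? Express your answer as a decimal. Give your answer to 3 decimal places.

0.308

Using m = 2.43. From m = (1 + c)/(c + rr + e), rearranging gives 1 + c = m·(c + rr + e), so c·(1 − m) = m·(rr + e) − 1.
Hence c = [m·(rr + e) − 1]/(1 − m) = [2.43 × (0.23 + 0) − 1] / (1 − 2.43) ≈ 0.308462.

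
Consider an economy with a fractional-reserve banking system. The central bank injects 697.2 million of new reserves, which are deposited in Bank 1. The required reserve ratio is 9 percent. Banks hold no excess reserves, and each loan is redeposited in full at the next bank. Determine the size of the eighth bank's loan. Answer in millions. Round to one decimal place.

Each bank lends a fraction (1 − rr) = 0.9100 of the deposit it receives, so Bank 8 receives 697.2·0.9100^7 and lends 697.2·0.9100^8 ≈ 327.8601 million.

327.9 million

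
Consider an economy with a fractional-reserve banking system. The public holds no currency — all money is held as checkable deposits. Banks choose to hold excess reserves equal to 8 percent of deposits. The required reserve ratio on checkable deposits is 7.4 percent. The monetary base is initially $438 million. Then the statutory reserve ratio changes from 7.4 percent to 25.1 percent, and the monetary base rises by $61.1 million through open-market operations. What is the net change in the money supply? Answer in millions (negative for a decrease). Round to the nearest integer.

Before: m₁ = 1 / (0.074 + 0.08) ≈ 6.4935, MB₁ = 438, so M₁ = 6.4935 × 438 = 2844.153 million.
After: m₂ = 1 / (0.251 + 0.08) ≈ 3.0211, MB₂ = 438 + 61.1 = 499.1, so M₂ = 3.0211 × 499.1 ≈ 1507.831 million.
ΔM = M₂ − M₁ = 1507.831 − 2844.153 = -1336.322 million.

-1336 million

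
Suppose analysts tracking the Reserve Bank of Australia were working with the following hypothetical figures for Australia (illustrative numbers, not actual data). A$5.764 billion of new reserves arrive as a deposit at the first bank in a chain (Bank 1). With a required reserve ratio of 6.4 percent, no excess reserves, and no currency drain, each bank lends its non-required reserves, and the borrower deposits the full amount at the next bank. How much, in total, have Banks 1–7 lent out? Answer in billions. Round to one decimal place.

A$31.2 billion

Bank i lends (1 − rr)^i of the original deposit: Bank 1 lends 5.764·0.9360 ≈ 5.3951, Bank 2 lends 5.764·0.9360² ≈ 5.0498, and so on.
Summing a geometric series: total = 5.764·[0.9360·(1 − 0.9360^7) / (1 − 0.9360)] ≈ 31.2405 billion.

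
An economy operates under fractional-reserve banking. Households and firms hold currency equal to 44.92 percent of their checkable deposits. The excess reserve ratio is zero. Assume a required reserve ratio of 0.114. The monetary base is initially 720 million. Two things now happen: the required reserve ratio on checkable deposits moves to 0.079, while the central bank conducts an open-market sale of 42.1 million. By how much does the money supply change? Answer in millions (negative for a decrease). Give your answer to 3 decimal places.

Before: m₁ = (1 + 0.4492) / (0.114 + 0.4492) ≈ 2.5731534, MB₁ = 720, so M₁ = 2.5731534 × 720 ≈ 1852.6704 million.
After: m₂ = (1 + 0.4492) / (0.079 + 0.4492) ≈ 2.7436577, MB₂ = 720 − 42.1 = 677.9, so M₂ = 2.7436577 × 677.9 ≈ 1859.9256 million.
ΔM = M₂ − M₁ = 1859.9256 − 1852.6704 = 7.2552 million.

7.255 million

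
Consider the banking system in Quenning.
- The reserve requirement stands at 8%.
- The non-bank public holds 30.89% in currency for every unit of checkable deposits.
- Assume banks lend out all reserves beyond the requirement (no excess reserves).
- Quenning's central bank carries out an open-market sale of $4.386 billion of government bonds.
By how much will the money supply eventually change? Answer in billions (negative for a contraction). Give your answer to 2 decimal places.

The money multiplier is m = (1 + c) / (rr + c) = (1 + 0.3089) / (0.08 + 0.3089) ≈ 3.3656.
The sale removes 4.386 billion of base, so ΔM = m × ΔMB = 3.3656 × (−4.386) ≈ -14.7615 billion.

-14.76 billion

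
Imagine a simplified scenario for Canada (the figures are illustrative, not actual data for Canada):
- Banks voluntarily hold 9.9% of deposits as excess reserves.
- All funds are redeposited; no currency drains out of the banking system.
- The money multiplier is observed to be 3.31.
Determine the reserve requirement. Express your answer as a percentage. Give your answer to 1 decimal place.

Using m = 3.31. Since m = (1 + c)/(c + rr + e), the denominator satisfies c + rr + e = (1 + c)/m = (1 + 0) / 3.31 ≈ 0.302115.
With c = 0 and e = 0.099, the reserve requirement is 0.302115 − 0 − 0.099 = 0.203115.

20.3%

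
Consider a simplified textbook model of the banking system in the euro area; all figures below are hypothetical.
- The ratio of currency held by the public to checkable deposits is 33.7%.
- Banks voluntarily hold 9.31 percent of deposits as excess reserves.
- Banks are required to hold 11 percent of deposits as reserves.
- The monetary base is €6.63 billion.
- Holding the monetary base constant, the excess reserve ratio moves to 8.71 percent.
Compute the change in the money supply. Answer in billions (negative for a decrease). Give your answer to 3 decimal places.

Initially m₁ = (1 + 0.337) / (0.11 + 0.0931 + 0.337) ≈ 2.47547, so M₁ = 2.47547 × 6.63 ≈ 16.4124 billion.
After the change m₂ = (1 + 0.337) / (0.11 + 0.0871 + 0.337) ≈ 2.50328, so M₂ = 2.50328 × 6.63 ≈ 16.5967 billion.
ΔM = M₂ − M₁ = 16.5967 − 16.4124 = 0.1843 billion.

€0.184 billion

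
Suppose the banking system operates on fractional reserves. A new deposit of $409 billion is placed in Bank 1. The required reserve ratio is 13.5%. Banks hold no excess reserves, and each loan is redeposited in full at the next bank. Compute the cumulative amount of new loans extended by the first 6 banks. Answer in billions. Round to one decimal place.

$1522.9 billion

Bank i lends (1 − rr)^i of the original deposit: Bank 1 lends 409·0.8650 = 353.7850, Bank 2 lends 409·0.8650² ≈ 306.0240, and so on.
Summing a geometric series: total = 409·[0.8650·(1 − 0.8650^6) / (1 − 0.8650)] ≈ 1522.8825 billion.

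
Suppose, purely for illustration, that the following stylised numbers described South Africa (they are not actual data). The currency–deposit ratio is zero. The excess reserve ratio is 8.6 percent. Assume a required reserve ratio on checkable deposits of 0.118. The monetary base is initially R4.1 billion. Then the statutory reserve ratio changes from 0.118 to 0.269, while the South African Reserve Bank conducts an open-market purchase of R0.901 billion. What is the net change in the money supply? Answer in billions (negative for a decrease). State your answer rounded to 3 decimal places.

Before: m₁ = 1 / (0.118 + 0.086) ≈ 4.90196, MB₁ = 4.1, so M₁ = 4.90196 × 4.1 ≈ 20.098 billion.
After: m₂ = 1 / (0.269 + 0.086) ≈ 2.81690, MB₂ = 4.1 + 0.901 = 5.001, so M₂ = 2.81690 × 5.001 ≈ 14.0873 billion.
ΔM = M₂ − M₁ = 14.0873 − 20.098 = -6.0107 billion.

-6.011 billion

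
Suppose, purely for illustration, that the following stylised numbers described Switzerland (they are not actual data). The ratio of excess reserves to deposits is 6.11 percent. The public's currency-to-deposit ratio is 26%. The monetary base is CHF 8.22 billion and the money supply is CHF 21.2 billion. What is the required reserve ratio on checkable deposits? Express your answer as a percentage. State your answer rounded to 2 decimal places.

Using m = M/MB = 21.2/8.22 ≈ 2.579075. Since m = (1 + c)/(c + rr + e), the denominator satisfies c + rr + e = (1 + c)/m = (1 + 0.26) / 2.579075 ≈ 0.488547.
With c = 0.26 and e = 0.0611, the required reserve ratio on checkable deposits is 0.488547 − 0.26 − 0.0611 = 0.167447.

16.74%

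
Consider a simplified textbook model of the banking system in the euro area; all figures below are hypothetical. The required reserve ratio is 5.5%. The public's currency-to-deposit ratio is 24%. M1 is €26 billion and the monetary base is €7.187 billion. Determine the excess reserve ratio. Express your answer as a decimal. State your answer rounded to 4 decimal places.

0.0478

Using m = M/MB = 26/7.187 ≈ 3.617643. Since m = (1 + c)/(c + rr + e), the denominator satisfies c + rr + e = (1 + c)/m = (1 + 0.24) / 3.617643 ≈ 0.342765.
With c = 0.24 and rr = 0.055, the excess reserve ratio is 0.342765 − 0.24 − 0.055 = 0.047765.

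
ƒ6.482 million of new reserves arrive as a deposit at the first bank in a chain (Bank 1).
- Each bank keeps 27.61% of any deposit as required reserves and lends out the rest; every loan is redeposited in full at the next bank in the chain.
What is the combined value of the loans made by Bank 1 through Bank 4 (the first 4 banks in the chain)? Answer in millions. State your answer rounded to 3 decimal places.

Bank i lends (1 − rr)^i of the original deposit: Bank 1 lends 6.482·0.7239 ≈ 4.6923, Bank 2 lends 6.482·0.7239² ≈ 3.3968, and so on.
Summing a geometric series: total = 6.482·[0.7239·(1 − 0.7239^4) / (1 − 0.7239)] ≈ 12.3280 million.

ƒ12.328 million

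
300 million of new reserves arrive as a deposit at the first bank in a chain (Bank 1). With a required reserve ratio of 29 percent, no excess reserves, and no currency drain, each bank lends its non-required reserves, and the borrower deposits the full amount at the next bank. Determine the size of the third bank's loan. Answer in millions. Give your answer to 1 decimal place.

107.4 million

Each bank lends a fraction (1 − rr) = 0.7100 of the deposit it receives, so Bank 3 receives 300·0.7100^2 and lends 300·0.7100^3 = 107.3733 million.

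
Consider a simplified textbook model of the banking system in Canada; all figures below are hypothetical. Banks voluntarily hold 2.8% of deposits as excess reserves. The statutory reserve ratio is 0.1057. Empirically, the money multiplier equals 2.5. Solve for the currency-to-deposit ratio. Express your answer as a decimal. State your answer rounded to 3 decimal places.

Using m = 2.5. From m = (1 + c)/(c + rr + e), rearranging gives 1 + c = m·(c + rr + e), so c·(1 − m) = m·(rr + e) − 1.
Hence c = [m·(rr + e) − 1]/(1 − m) = [2.5 × (0.1057 + 0.028) − 1] / (1 − 2.5) ≈ 0.443833.

0.444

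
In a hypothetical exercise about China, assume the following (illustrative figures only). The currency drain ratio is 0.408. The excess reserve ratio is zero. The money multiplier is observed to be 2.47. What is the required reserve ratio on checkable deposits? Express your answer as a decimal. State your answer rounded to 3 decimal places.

0.162

Using m = 2.47. Since m = (1 + c)/(c + rr + e), the denominator satisfies c + rr + e = (1 + c)/m = (1 + 0.408) / 2.47 ≈ 0.570040.
With c = 0.408 and e = 0, the required reserve ratio on checkable deposits is 0.570040 − 0.408 − 0 = 0.16204.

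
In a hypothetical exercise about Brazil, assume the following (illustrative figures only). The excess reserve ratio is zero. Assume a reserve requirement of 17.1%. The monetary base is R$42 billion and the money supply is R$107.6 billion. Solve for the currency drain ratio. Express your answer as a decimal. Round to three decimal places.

0.360

Using m = M/MB = 107.6/42 ≈ 2.561905. From m = (1 + c)/(c + rr + e), rearranging gives 1 + c = m·(c + rr + e), so c·(1 − m) = m·(rr + e) − 1.
Hence c = [m·(rr + e) − 1]/(1 − m) = [2.561905 × (0.171 + 0) − 1] / (1 − 2.561905) ≈ 0.359762.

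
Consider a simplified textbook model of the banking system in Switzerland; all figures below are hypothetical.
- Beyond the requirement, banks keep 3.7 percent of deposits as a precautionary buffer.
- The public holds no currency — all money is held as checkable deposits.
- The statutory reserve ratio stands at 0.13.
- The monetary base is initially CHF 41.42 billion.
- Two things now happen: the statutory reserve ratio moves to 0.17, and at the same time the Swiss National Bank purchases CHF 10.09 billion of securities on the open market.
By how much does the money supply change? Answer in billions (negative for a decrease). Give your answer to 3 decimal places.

CHF 0.817 billion

Before: m₁ = 1 / (0.13 + 0.037) ≈ 5.988024, MB₁ = 41.42, so M₁ = 5.988024 × 41.42 ≈ 248.024 billion.
After: m₂ = 1 / (0.17 + 0.037) ≈ 4.830918, MB₂ = 41.42 + 10.09 = 51.51, so M₂ = 4.830918 × 51.51 ≈ 248.8406 billion.
ΔM = M₂ − M₁ = 248.8406 − 248.024 = 0.8166 billion.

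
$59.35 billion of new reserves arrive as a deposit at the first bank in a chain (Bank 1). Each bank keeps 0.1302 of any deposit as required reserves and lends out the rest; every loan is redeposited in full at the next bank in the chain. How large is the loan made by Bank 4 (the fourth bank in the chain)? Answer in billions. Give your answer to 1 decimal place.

Each bank lends a fraction (1 − rr) = 0.8698 of the deposit it receives, so Bank 4 receives 59.35·0.8698^3 and lends 59.35·0.8698^4 ≈ 33.9702 billion.

$34.0 billion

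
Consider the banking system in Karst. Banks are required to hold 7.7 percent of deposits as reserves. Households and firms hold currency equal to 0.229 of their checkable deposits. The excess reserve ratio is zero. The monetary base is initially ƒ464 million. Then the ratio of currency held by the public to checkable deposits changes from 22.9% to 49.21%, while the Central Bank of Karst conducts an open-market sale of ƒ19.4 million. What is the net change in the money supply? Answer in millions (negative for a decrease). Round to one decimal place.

-697.9 million

Before: m₁ = (1 + 0.229) / (0.077 + 0.229) ≈ 4.01634, MB₁ = 464, so M₁ = 4.01634 × 464 ≈ 1863.5818 million.
After: m₂ = (1 + 0.4921) / (0.077 + 0.4921) ≈ 2.62186, MB₂ = 464 − 19.4 = 444.6, so M₂ = 2.62186 × 444.6 ≈ 1165.679 million.
ΔM = M₂ − M₁ = 1165.679 − 1863.5818 = -697.9028 million.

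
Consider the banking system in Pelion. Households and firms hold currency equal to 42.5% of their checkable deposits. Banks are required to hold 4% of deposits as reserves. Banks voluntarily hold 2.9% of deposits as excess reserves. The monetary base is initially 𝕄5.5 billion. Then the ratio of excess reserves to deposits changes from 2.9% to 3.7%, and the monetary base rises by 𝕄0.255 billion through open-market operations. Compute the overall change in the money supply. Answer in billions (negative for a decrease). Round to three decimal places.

𝕄0.471 billion

Before: m₁ = (1 + 0.425) / (0.04 + 0.029 + 0.425) ≈ 2.88462, MB₁ = 5.5, so M₁ = 2.88462 × 5.5 ≈ 15.8654 billion.
After: m₂ = (1 + 0.425) / (0.04 + 0.037 + 0.425) ≈ 2.83865, MB₂ = 5.5 + 0.255 = 5.755, so M₂ = 2.83865 × 5.755 ≈ 16.3364 billion.
ΔM = M₂ − M₁ = 16.3364 − 15.8654 = 0.471 billion.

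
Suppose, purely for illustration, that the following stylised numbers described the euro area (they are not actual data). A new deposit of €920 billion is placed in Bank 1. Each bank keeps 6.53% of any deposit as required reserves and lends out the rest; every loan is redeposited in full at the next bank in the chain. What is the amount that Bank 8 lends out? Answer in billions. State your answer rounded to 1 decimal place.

Each bank lends a fraction (1 − rr) = 0.9347 of the deposit it receives, so Bank 8 receives 920·0.9347^7 and lends 920·0.9347^8 ≈ 536.0012 billion.

€536.0 billion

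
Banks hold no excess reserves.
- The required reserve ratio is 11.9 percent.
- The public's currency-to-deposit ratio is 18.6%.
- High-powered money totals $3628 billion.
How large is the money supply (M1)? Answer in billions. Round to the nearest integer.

$14108 billion

The money multiplier is m = (1 + c) / (rr + c) = (1 + 0.186) / (0.119 + 0.186) ≈ 3.88852.
So M = m × MB = 3.88852 × 3628 ≈ 14107.5506 billion.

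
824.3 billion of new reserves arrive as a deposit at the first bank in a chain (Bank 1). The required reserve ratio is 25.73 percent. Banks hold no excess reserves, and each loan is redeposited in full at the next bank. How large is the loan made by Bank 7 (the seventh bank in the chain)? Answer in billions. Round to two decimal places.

Each bank lends a fraction (1 − rr) = 0.7427 of the deposit it receives, so Bank 7 receives 824.3·0.7427^6 and lends 824.3·0.7427^7 ≈ 102.7494 billion.

102.75 billion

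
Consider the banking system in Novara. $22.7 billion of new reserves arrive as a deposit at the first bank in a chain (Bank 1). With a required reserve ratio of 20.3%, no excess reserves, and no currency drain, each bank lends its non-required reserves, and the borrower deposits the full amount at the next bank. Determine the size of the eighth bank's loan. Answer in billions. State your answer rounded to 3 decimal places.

Each bank lends a fraction (1 − rr) = 0.7970 of the deposit it receives, so Bank 8 receives 22.7·0.7970^7 and lends 22.7·0.7970^8 ≈ 3.6957 billion.

$3.696 billion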